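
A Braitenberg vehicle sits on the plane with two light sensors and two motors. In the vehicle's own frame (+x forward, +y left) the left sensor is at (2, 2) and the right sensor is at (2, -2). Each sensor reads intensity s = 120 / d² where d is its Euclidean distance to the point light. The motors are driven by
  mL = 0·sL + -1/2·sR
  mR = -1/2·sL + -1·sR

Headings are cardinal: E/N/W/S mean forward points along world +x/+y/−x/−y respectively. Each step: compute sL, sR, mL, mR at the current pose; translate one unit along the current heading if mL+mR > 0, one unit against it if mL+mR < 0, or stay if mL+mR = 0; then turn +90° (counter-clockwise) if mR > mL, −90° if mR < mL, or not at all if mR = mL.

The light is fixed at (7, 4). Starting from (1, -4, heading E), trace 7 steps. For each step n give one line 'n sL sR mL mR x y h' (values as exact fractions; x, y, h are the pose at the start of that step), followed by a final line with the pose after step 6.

0 30/13 30/29 -15/29 -825/377 1 -4 E
1 24/25 120/181 -60/181 -5172/4525 0 -4 S
2 20/27 60/53 -30/53 -2150/1431 0 -3 W
3 120/89 120/41 -60/41 -13140/3649 1 -3 N
4 30/13 30/29 -15/29 -825/377 1 -4 E
5 24/25 120/181 -60/181 -5172/4525 0 -4 S
6 20/27 60/53 -30/53 -2150/1431 0 -3 W
final 1 -3 N

n=0: pose=(1,-4,E); sL=30/13, sR=30/29; mL=-15/29, mR=-825/377; mL+mR=-1020/377 → advance -1; mR−mL=-630/377 → turn -1·90°
n=1: pose=(0,-4,S); sL=24/25, sR=120/181; mL=-60/181, mR=-5172/4525; mL+mR=-6672/4525 → advance -1; mR−mL=-3672/4525 → turn -1·90°
n=2: pose=(0,-3,W); sL=20/27, sR=60/53; mL=-30/53, mR=-2150/1431; mL+mR=-2960/1431 → advance -1; mR−mL=-1340/1431 → turn -1·90°
n=3: pose=(1,-3,N); sL=120/89, sR=120/41; mL=-60/41, mR=-13140/3649; mL+mR=-18480/3649 → advance -1; mR−mL=-7800/3649 → turn -1·90°
n=4: pose=(1,-4,E); sL=30/13, sR=30/29; mL=-15/29, mR=-825/377; mL+mR=-1020/377 → advance -1; mR−mL=-630/377 → turn -1·90°
n=5: pose=(0,-4,S); sL=24/25, sR=120/181; mL=-60/181, mR=-5172/4525; mL+mR=-6672/4525 → advance -1; mR−mL=-3672/4525 → turn -1·90°
n=6: pose=(0,-3,W); sL=20/27, sR=60/53; mL=-30/53, mR=-2150/1431; mL+mR=-2960/1431 → advance -1; mR−mL=-1340/1431 → turn -1·90°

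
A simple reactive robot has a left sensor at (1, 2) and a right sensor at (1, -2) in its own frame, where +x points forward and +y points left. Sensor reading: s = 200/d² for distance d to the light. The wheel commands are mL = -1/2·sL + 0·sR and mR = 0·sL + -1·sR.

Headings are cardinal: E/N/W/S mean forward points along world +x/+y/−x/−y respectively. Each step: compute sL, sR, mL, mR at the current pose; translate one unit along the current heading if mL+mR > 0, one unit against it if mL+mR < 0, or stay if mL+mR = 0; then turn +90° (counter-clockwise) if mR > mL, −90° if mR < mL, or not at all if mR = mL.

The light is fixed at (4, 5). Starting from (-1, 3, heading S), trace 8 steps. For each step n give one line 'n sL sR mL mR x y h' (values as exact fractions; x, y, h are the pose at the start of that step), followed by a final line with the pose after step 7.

0 100/9 100/29 -50/9 -100/29 -1 3 S
1 200/17 8 -100/17 -8 -1 4 E
2 10 50/17 -5 -50/17 -2 4 S
3 200/29 200/29 -100/29 -200/29 -2 5 E
4 100/13 100/41 -50/13 -100/41 -3 5 S
5 40/9 200/37 -20/9 -200/37 -3 6 E
6 50/9 2 -25/9 -2 -4 6 S
7 40/13 200/49 -20/13 -200/49 -4 7 E
final -5 7 S

n=0: pose=(-1,3,S); sL=100/9, sR=100/29; mL=-50/9, mR=-100/29; mL+mR=-2350/261 → advance -1; mR−mL=550/261 → turn +1·90°
n=1: pose=(-1,4,E); sL=200/17, sR=8; mL=-100/17, mR=-8; mL+mR=-236/17 → advance -1; mR−mL=-36/17 → turn -1·90°
n=2: pose=(-2,4,S); sL=10, sR=50/17; mL=-5, mR=-50/17; mL+mR=-135/17 → advance -1; mR−mL=35/17 → turn +1·90°
n=3: pose=(-2,5,E); sL=200/29, sR=200/29; mL=-100/29, mR=-200/29; mL+mR=-300/29 → advance -1; mR−mL=-100/29 → turn -1·90°
n=4: pose=(-3,5,S); sL=100/13, sR=100/41; mL=-50/13, mR=-100/41; mL+mR=-3350/533 → advance -1; mR−mL=750/533 → turn +1·90°
n=5: pose=(-3,6,E); sL=40/9, sR=200/37; mL=-20/9, mR=-200/37; mL+mR=-2540/333 → advance -1; mR−mL=-1060/333 → turn -1·90°
n=6: pose=(-4,6,S); sL=50/9, sR=2; mL=-25/9, mR=-2; mL+mR=-43/9 → advance -1; mR−mL=7/9 → turn +1·90°
n=7: pose=(-4,7,E); sL=40/13, sR=200/49; mL=-20/13, mR=-200/49; mL+mR=-3580/637 → advance -1; mR−mL=-1620/637 → turn -1·90°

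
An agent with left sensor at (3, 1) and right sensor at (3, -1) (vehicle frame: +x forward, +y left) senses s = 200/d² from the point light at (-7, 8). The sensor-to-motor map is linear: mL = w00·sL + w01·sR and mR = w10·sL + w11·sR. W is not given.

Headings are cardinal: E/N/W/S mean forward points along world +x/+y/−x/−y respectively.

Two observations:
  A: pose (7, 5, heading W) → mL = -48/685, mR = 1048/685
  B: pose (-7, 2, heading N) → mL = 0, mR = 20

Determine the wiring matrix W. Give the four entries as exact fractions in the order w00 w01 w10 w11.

1/2 -1/2 1/2 1/2

obs A: pose=(7,5,W) → sL=200/137, sR=8/5, mL=-48/685, mR=1048/685
obs B: pose=(-7,2,N) → sL=20, sR=20, mL=0, mR=20
sensor matrix S = [[200/137, 8/5], [20, 20]]; det S = -384/137
solve [mL_A; mL_B] = S·[w00; w01] and [mR_A; mR_B] = S·[w10; w11]:
  w00 = 1/2, w01 = -1/2, w10 = 1/2, w11 = 1/2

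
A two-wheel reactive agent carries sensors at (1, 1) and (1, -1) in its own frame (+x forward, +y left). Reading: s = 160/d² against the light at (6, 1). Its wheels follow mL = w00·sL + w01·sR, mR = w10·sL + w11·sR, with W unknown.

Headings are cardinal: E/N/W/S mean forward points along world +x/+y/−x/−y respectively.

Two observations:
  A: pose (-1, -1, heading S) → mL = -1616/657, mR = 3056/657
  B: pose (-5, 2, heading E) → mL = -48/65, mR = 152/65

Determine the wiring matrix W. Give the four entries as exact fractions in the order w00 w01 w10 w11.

-1 1/2 1 1/2

obs A: pose=(-1,-1,S) → sL=32/9, sR=160/73, mL=-1616/657, mR=3056/657
obs B: pose=(-5,2,E) → sL=20/13, sR=8/5, mL=-48/65, mR=152/65
sensor matrix S = [[32/9, 160/73], [20/13, 8/5]]; det S = 98944/42705
solve [mL_A; mL_B] = S·[w00; w01] and [mR_A; mR_B] = S·[w10; w11]:
  w00 = -1, w01 = 1/2, w10 = 1, w11 = 1/2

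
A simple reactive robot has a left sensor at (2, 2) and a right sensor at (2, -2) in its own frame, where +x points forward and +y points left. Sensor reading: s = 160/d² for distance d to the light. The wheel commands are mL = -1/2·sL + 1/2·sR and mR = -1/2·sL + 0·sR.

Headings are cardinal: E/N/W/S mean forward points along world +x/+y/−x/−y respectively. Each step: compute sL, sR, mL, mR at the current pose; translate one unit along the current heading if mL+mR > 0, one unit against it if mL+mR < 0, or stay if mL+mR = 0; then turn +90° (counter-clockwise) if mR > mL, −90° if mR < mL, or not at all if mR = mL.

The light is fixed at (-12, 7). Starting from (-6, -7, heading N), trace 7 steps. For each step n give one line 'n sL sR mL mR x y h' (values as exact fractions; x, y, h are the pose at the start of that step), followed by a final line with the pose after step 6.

0 1 10/13 -3/26 -1/2 -6 -7 N
1 160/233 160/353 -9600/82249 -80/233 -6 -8 E
2 80/169 80/149 800/25181 -40/169 -7 -8 S
3 32/53 160/153 1792/8109 -16/53 -7 -7 W
4 1 10/13 -3/26 -1/2 -6 -7 N
5 160/233 160/353 -9600/82249 -80/233 -6 -8 E
6 80/169 80/149 800/25181 -40/169 -7 -8 S
final -7 -7 W

n=0: pose=(-6,-7,N); sL=1, sR=10/13; mL=-3/26, mR=-1/2; mL+mR=-8/13 → advance -1; mR−mL=-5/13 → turn -1·90°
n=1: pose=(-6,-8,E); sL=160/233, sR=160/353; mL=-9600/82249, mR=-80/233; mL+mR=-37840/82249 → advance -1; mR−mL=-80/353 → turn -1·90°
n=2: pose=(-7,-8,S); sL=80/169, sR=80/149; mL=800/25181, mR=-40/169; mL+mR=-5160/25181 → advance -1; mR−mL=-40/149 → turn -1·90°
n=3: pose=(-7,-7,W); sL=32/53, sR=160/153; mL=1792/8109, mR=-16/53; mL+mR=-656/8109 → advance -1; mR−mL=-80/153 → turn -1·90°
n=4: pose=(-6,-7,N); sL=1, sR=10/13; mL=-3/26, mR=-1/2; mL+mR=-8/13 → advance -1; mR−mL=-5/13 → turn -1·90°
n=5: pose=(-6,-8,E); sL=160/233, sR=160/353; mL=-9600/82249, mR=-80/233; mL+mR=-37840/82249 → advance -1; mR−mL=-80/353 → turn -1·90°
n=6: pose=(-7,-8,S); sL=80/169, sR=80/149; mL=800/25181, mR=-40/169; mL+mR=-5160/25181 → advance -1; mR−mL=-40/149 → turn -1·90°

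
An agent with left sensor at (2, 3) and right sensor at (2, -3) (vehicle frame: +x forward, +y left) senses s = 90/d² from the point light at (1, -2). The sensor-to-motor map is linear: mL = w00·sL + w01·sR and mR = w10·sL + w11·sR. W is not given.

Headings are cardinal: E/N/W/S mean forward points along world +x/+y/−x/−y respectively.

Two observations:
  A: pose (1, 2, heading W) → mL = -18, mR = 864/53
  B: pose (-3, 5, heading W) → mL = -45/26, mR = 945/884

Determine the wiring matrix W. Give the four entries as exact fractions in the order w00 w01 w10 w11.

-1 0 1 -1

obs A: pose=(1,2,W) → sL=18, sR=90/53, mL=-18, mR=864/53
obs B: pose=(-3,5,W) → sL=45/26, sR=45/68, mL=-45/26, mR=945/884
sensor matrix S = [[18, 90/53], [45/26, 45/68]]; det S = 210195/23426
solve [mL_A; mL_B] = S·[w00; w01] and [mR_A; mR_B] = S·[w10; w11]:
  w00 = -1, w01 = 0, w10 = 1, w11 = -1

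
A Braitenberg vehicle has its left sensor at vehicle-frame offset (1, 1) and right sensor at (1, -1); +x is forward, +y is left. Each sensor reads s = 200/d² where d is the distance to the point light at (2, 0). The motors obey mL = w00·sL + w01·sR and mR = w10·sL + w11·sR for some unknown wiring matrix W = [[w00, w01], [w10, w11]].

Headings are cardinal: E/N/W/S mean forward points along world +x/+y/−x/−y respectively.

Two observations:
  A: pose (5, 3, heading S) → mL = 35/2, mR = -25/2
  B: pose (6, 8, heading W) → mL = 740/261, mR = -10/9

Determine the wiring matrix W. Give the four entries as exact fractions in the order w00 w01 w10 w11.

obs A: pose=(5,3,S) → sL=10, sR=25, mL=35/2, mR=-25/2
obs B: pose=(6,8,W) → sL=100/29, sR=20/9, mL=740/261, mR=-10/9
sensor matrix S = [[10, 25], [100/29, 20/9]]; det S = -16700/261
solve [mL_A; mL_B] = S·[w00; w01] and [mR_A; mR_B] = S·[w10; w11]:
  w00 = 1/2, w01 = 1/2, w10 = 0, w11 = -1/2

1/2 1/2 0 -1/2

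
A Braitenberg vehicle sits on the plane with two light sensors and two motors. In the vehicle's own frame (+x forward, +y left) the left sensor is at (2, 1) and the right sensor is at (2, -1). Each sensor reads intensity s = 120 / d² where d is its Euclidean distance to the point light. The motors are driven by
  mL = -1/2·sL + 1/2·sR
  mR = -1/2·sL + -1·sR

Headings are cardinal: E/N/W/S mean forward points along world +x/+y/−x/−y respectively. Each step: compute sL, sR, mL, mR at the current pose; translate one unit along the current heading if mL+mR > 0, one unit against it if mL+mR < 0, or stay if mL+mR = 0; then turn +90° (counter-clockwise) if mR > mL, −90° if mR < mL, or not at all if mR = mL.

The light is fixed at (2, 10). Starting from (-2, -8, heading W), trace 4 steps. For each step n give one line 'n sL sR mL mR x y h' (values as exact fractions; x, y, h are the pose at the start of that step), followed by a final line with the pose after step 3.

0 120/397 24/65 864/25805 -13428/25805 -2 -8 W
1 15/34 6/13 9/884 -603/884 -1 -8 N
2 24/65 120/401 -912/26065 -12612/26065 -1 -9 E
3 4/15 60/233 -16/3495 -1366/3495 -2 -9 S
final -2 -8 W

n=0: pose=(-2,-8,W); sL=120/397, sR=24/65; mL=864/25805, mR=-13428/25805; mL+mR=-12564/25805 → advance -1; mR−mL=-36/65 → turn -1·90°
n=1: pose=(-1,-8,N); sL=15/34, sR=6/13; mL=9/884, mR=-603/884; mL+mR=-297/442 → advance -1; mR−mL=-9/13 → turn -1·90°
n=2: pose=(-1,-9,E); sL=24/65, sR=120/401; mL=-912/26065, mR=-12612/26065; mL+mR=-13524/26065 → advance -1; mR−mL=-180/401 → turn -1·90°
n=3: pose=(-2,-9,S); sL=4/15, sR=60/233; mL=-16/3495, mR=-1366/3495; mL+mR=-1382/3495 → advance -1; mR−mL=-90/233 → turn -1·90°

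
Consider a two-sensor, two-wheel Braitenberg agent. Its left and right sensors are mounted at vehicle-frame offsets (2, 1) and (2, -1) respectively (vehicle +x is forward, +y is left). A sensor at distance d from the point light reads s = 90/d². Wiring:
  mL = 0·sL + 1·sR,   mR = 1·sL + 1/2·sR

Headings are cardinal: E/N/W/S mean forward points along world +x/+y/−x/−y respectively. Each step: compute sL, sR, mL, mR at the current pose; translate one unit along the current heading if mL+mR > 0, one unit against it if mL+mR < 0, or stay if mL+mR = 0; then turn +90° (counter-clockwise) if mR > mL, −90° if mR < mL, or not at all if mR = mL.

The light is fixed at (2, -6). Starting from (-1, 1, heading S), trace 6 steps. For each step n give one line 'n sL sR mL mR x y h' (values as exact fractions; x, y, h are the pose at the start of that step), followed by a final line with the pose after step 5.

n=0: pose=(-1,1,S); sL=90/29, sR=90/41; mL=90/41, mR=4995/1189; mL+mR=7605/1189 → advance +1; mR−mL=2385/1189 → turn +1·90°
n=1: pose=(-1,0,E); sL=9/5, sR=45/13; mL=45/13, mR=459/130; mL+mR=909/130 → advance +1; mR−mL=9/130 → turn +1·90°
n=2: pose=(0,0,N); sL=90/73, sR=18/13; mL=18/13, mR=1827/949; mL+mR=3141/949 → advance +1; mR−mL=513/949 → turn +1·90°
n=3: pose=(0,1,W); sL=45/26, sR=9/8; mL=9/8, mR=477/208; mL+mR=711/208 → advance +1; mR−mL=243/208 → turn +1·90°
n=4: pose=(-1,1,S); sL=90/29, sR=90/41; mL=90/41, mR=4995/1189; mL+mR=7605/1189 → advance +1; mR−mL=2385/1189 → turn +1·90°
n=5: pose=(-1,0,E); sL=9/5, sR=45/13; mL=45/13, mR=459/130; mL+mR=909/130 → advance +1; mR−mL=9/130 → turn +1·90°

0 90/29 90/41 90/41 4995/1189 -1 1 S
1 9/5 45/13 45/13 459/130 -1 0 E
2 90/73 18/13 18/13 1827/949 0 0 N
3 45/26 9/8 9/8 477/208 0 1 W
4 90/29 90/41 90/41 4995/1189 -1 1 S
5 9/5 45/13 45/13 459/130 -1 0 E
final 0 0 N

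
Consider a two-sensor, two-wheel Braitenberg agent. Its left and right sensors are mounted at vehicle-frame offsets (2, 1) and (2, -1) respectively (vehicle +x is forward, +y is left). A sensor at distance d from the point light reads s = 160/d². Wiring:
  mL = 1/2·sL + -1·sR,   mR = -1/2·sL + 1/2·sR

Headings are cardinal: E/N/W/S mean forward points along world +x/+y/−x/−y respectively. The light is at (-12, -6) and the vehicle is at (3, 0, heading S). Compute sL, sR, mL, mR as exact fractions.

10/17 40/53 -415/901 75/901

left sensor world pos  = (4, -2); dL² = 272
right sensor world pos = (2, -2); dR² = 212
sL = 160/272 = 10/17
sR = 160/212 = 40/53
mL = 1/2·sL + -1·sR = -415/901
mR = -1/2·sL + 1/2·sR = 75/901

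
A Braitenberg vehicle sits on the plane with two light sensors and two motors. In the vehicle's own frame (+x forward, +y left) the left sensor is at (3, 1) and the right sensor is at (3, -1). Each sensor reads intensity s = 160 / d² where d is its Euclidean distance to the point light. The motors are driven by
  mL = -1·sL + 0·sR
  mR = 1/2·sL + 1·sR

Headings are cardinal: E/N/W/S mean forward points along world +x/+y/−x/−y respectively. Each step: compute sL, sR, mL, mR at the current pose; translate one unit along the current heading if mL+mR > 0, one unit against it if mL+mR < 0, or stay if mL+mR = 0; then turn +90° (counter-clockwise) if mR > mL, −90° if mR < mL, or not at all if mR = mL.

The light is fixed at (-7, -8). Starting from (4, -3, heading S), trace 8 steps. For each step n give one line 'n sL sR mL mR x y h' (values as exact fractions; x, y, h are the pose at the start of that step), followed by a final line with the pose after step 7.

0 40/37 20/13 -40/37 1000/481 4 -3 S
1 160/221 32/41 -160/221 10352/9061 4 -4 E
2 16/17 80/109 -16/17 2232/1853 5 -4 N
3 160/97 160/117 -160/97 24880/11349 5 -3 W
4 40/37 20/13 -40/37 1000/481 4 -3 S
5 160/221 32/41 -160/221 10352/9061 4 -4 E
6 16/17 80/109 -16/17 2232/1853 5 -4 N
7 160/97 160/117 -160/97 24880/11349 5 -3 W
final 4 -3 S

n=0: pose=(4,-3,S); sL=40/37, sR=20/13; mL=-40/37, mR=1000/481; mL+mR=480/481 → advance +1; mR−mL=1520/481 → turn +1·90°
n=1: pose=(4,-4,E); sL=160/221, sR=32/41; mL=-160/221, mR=10352/9061; mL+mR=3792/9061 → advance +1; mR−mL=16912/9061 → turn +1·90°
n=2: pose=(5,-4,N); sL=16/17, sR=80/109; mL=-16/17, mR=2232/1853; mL+mR=488/1853 → advance +1; mR−mL=3976/1853 → turn +1·90°
n=3: pose=(5,-3,W); sL=160/97, sR=160/117; mL=-160/97, mR=24880/11349; mL+mR=6160/11349 → advance +1; mR−mL=43600/11349 → turn +1·90°
n=4: pose=(4,-3,S); sL=40/37, sR=20/13; mL=-40/37, mR=1000/481; mL+mR=480/481 → advance +1; mR−mL=1520/481 → turn +1·90°
n=5: pose=(4,-4,E); sL=160/221, sR=32/41; mL=-160/221, mR=10352/9061; mL+mR=3792/9061 → advance +1; mR−mL=16912/9061 → turn +1·90°
n=6: pose=(5,-4,N); sL=16/17, sR=80/109; mL=-16/17, mR=2232/1853; mL+mR=488/1853 → advance +1; mR−mL=3976/1853 → turn +1·90°
n=7: pose=(5,-3,W); sL=160/97, sR=160/117; mL=-160/97, mR=24880/11349; mL+mR=6160/11349 → advance +1; mR−mL=43600/11349 → turn +1·90°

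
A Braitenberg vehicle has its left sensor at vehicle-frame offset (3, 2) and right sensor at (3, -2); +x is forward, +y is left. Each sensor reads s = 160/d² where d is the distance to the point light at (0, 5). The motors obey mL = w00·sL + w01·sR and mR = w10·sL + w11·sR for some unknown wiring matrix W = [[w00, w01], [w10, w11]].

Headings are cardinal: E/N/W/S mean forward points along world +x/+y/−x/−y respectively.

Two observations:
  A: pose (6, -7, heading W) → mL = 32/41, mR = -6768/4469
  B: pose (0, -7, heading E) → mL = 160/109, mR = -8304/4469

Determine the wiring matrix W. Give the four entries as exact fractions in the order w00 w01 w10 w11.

obs A: pose=(6,-7,W) → sL=32/41, sR=160/109, mL=32/41, mR=-6768/4469
obs B: pose=(0,-7,E) → sL=160/109, sR=32/41, mL=160/109, mR=-8304/4469
sensor matrix S = [[32/41, 160/109], [160/109, 32/41]]; det S = -30867456/19971961
solve [mL_A; mL_B] = S·[w00; w01] and [mR_A; mR_B] = S·[w10; w11]:
  w00 = 1, w01 = 0, w10 = -1, w11 = -1/2

1 0 -1 -1/2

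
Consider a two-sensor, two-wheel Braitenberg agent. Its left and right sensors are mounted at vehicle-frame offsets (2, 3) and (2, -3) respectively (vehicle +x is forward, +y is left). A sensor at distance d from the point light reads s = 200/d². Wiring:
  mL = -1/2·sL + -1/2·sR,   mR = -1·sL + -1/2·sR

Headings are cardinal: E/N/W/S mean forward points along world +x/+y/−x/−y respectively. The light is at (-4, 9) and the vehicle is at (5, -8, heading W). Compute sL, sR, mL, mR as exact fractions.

200/449 40/49 -13880/22001 -18780/22001

left sensor world pos  = (3, -11); dL² = 449
right sensor world pos = (3, -5); dR² = 245
sL = 200/449 = 200/449
sR = 200/245 = 40/49
mL = -1/2·sL + -1/2·sR = -13880/22001
mR = -1·sL + -1/2·sR = -18780/22001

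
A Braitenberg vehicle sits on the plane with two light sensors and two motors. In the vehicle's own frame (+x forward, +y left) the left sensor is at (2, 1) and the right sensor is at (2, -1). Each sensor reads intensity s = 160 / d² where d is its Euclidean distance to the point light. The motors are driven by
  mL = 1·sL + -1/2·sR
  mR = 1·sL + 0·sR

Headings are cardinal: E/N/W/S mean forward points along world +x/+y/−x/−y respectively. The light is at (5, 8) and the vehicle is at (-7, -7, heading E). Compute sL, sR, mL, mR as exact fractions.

left sensor world pos  = (-5, -6); dL² = 296
right sensor world pos = (-5, -8); dR² = 356
sL = 160/296 = 20/37
sR = 160/356 = 40/89
mL = 1·sL + -1/2·sR = 1040/3293
mR = 1·sL + 0·sR = 20/37

20/37 40/89 1040/3293 20/37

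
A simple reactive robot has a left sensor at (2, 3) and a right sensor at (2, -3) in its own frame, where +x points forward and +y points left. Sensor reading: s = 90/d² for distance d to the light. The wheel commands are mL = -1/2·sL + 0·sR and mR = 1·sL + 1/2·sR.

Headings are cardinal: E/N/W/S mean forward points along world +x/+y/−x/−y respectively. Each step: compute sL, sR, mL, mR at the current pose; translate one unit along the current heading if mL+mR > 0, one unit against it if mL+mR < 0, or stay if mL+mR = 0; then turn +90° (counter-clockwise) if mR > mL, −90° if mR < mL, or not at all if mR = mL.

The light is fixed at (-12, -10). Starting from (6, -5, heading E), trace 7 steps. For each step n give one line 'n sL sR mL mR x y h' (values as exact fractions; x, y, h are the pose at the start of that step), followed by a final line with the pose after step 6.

0 45/232 45/202 -45/464 7155/23432 6 -5 E
1 18/61 90/533 -9/61 12339/32513 7 -5 N
2 45/149 9/37 -45/298 4671/11026 7 -4 W
3 90/457 90/241 -45/457 42255/110137 6 -4 S
4 45/232 45/202 -45/464 7155/23432 6 -5 E
5 18/61 90/533 -9/61 12339/32513 7 -5 N
6 45/149 9/37 -45/298 4671/11026 7 -4 W
final 6 -4 S

n=0: pose=(6,-5,E); sL=45/232, sR=45/202; mL=-45/464, mR=7155/23432; mL+mR=9765/46864 → advance +1; mR−mL=18855/46864 → turn +1·90°
n=1: pose=(7,-5,N); sL=18/61, sR=90/533; mL=-9/61, mR=12339/32513; mL+mR=7542/32513 → advance +1; mR−mL=17136/32513 → turn +1·90°
n=2: pose=(7,-4,W); sL=45/149, sR=9/37; mL=-45/298, mR=4671/11026; mL+mR=1503/5513 → advance +1; mR−mL=3168/5513 → turn +1·90°
n=3: pose=(6,-4,S); sL=90/457, sR=90/241; mL=-45/457, mR=42255/110137; mL+mR=31410/110137 → advance +1; mR−mL=53100/110137 → turn +1·90°
n=4: pose=(6,-5,E); sL=45/232, sR=45/202; mL=-45/464, mR=7155/23432; mL+mR=9765/46864 → advance +1; mR−mL=18855/46864 → turn +1·90°
n=5: pose=(7,-5,N); sL=18/61, sR=90/533; mL=-9/61, mR=12339/32513; mL+mR=7542/32513 → advance +1; mR−mL=17136/32513 → turn +1·90°
n=6: pose=(7,-4,W); sL=45/149, sR=9/37; mL=-45/298, mR=4671/11026; mL+mR=1503/5513 → advance +1; mR−mL=3168/5513 → turn +1·90°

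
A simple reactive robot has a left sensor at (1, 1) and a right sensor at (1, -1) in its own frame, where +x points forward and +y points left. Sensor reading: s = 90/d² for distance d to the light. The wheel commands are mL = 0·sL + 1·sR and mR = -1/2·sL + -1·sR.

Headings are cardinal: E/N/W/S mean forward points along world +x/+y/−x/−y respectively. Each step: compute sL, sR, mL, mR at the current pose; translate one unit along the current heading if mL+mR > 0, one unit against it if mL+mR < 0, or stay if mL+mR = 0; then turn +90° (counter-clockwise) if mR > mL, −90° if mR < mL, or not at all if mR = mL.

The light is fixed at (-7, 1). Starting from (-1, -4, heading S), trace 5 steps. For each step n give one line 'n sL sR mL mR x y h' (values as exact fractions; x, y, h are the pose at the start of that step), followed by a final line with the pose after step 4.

n=0: pose=(-1,-4,S); sL=18/17, sR=90/61; mL=90/61, mR=-2079/1037; mL+mR=-9/17 → advance -1; mR−mL=-3609/1037 → turn -1·90°
n=1: pose=(-1,-3,W); sL=9/5, sR=45/17; mL=45/17, mR=-603/170; mL+mR=-9/10 → advance -1; mR−mL=-1053/170 → turn -1·90°
n=2: pose=(0,-3,N); sL=2, sR=90/73; mL=90/73, mR=-163/73; mL+mR=-1 → advance -1; mR−mL=-253/73 → turn -1·90°
n=3: pose=(0,-4,E); sL=9/8, sR=9/10; mL=9/10, mR=-117/80; mL+mR=-9/16 → advance -1; mR−mL=-189/80 → turn -1·90°
n=4: pose=(-1,-4,S); sL=18/17, sR=90/61; mL=90/61, mR=-2079/1037; mL+mR=-9/17 → advance -1; mR−mL=-3609/1037 → turn -1·90°

0 18/17 90/61 90/61 -2079/1037 -1 -4 S
1 9/5 45/17 45/17 -603/170 -1 -3 W
2 2 90/73 90/73 -163/73 0 -3 N
3 9/8 9/10 9/10 -117/80 0 -4 E
4 18/17 90/61 90/61 -2079/1037 -1 -4 S
final -1 -3 W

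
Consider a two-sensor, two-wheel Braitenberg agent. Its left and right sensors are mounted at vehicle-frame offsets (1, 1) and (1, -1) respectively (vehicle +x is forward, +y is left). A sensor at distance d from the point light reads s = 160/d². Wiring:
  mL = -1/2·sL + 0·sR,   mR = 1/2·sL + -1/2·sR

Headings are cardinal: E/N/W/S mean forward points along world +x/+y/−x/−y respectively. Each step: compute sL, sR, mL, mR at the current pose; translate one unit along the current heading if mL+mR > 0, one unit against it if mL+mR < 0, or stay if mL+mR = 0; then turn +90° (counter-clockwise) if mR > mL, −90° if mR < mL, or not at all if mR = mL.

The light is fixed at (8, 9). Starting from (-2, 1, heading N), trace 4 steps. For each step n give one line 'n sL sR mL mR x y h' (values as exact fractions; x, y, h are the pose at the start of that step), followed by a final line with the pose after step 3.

0 16/17 16/13 -8/17 -32/221 -2 1 N
1 160/221 32/37 -80/221 -576/8177 -2 0 W
2 40/41 4/5 -20/41 18/205 -1 0 S
3 160/113 32/29 -80/113 512/3277 -1 1 E
final -2 1 N

n=0: pose=(-2,1,N); sL=16/17, sR=16/13; mL=-8/17, mR=-32/221; mL+mR=-8/13 → advance -1; mR−mL=72/221 → turn +1·90°
n=1: pose=(-2,0,W); sL=160/221, sR=32/37; mL=-80/221, mR=-576/8177; mL+mR=-16/37 → advance -1; mR−mL=2384/8177 → turn +1·90°
n=2: pose=(-1,0,S); sL=40/41, sR=4/5; mL=-20/41, mR=18/205; mL+mR=-2/5 → advance -1; mR−mL=118/205 → turn +1·90°
n=3: pose=(-1,1,E); sL=160/113, sR=32/29; mL=-80/113, mR=512/3277; mL+mR=-16/29 → advance -1; mR−mL=2832/3277 → turn +1·90°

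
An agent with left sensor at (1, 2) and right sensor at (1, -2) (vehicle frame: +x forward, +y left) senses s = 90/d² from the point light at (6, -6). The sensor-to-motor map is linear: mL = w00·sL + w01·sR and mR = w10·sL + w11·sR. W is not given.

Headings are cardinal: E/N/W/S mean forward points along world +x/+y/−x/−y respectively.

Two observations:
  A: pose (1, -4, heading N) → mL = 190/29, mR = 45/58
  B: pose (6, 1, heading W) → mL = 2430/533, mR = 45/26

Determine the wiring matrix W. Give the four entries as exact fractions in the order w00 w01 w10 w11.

obs A: pose=(1,-4,N) → sL=45/29, sR=5, mL=190/29, mR=45/58
obs B: pose=(6,1,W) → sL=45/13, sR=45/41, mL=2430/533, mR=45/26
sensor matrix S = [[45/29, 5], [45/13, 45/41]]; det S = -241200/15457
solve [mL_A; mL_B] = S·[w00; w01] and [mR_A; mR_B] = S·[w10; w11]:
  w00 = 1, w01 = 1, w10 = 1/2, w11 = 0

1 1 1/2 0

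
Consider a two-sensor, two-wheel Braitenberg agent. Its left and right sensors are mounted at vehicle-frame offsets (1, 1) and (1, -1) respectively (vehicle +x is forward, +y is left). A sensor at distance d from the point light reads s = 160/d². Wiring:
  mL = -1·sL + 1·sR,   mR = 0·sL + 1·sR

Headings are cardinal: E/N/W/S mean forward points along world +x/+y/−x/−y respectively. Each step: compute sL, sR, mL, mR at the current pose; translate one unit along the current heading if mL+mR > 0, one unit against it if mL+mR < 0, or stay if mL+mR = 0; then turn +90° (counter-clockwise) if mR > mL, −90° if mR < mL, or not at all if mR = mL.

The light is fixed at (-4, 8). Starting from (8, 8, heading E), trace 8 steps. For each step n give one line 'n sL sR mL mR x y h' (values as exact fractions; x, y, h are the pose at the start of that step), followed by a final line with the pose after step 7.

0 16/17 16/17 0 16/17 8 8 E
1 32/29 160/197 -1664/5713 160/197 9 8 N
2 10/9 40/37 -10/333 40/37 9 9 W
3 160/169 160/121 7680/20449 160/121 8 9 S
4 16/17 16/17 0 16/17 8 8 E
5 32/29 160/197 -1664/5713 160/197 9 8 N
6 10/9 40/37 -10/333 40/37 9 9 W
7 160/169 160/121 7680/20449 160/121 8 9 S
final 8 8 E

n=0: pose=(8,8,E); sL=16/17, sR=16/17; mL=0, mR=16/17; mL+mR=16/17 → advance +1; mR−mL=16/17 → turn +1·90°
n=1: pose=(9,8,N); sL=32/29, sR=160/197; mL=-1664/5713, mR=160/197; mL+mR=2976/5713 → advance +1; mR−mL=32/29 → turn +1·90°
n=2: pose=(9,9,W); sL=10/9, sR=40/37; mL=-10/333, mR=40/37; mL+mR=350/333 → advance +1; mR−mL=10/9 → turn +1·90°
n=3: pose=(8,9,S); sL=160/169, sR=160/121; mL=7680/20449, mR=160/121; mL+mR=34720/20449 → advance +1; mR−mL=160/169 → turn +1·90°
n=4: pose=(8,8,E); sL=16/17, sR=16/17; mL=0, mR=16/17; mL+mR=16/17 → advance +1; mR−mL=16/17 → turn +1·90°
n=5: pose=(9,8,N); sL=32/29, sR=160/197; mL=-1664/5713, mR=160/197; mL+mR=2976/5713 → advance +1; mR−mL=32/29 → turn +1·90°
n=6: pose=(9,9,W); sL=10/9, sR=40/37; mL=-10/333, mR=40/37; mL+mR=350/333 → advance +1; mR−mL=10/9 → turn +1·90°
n=7: pose=(8,9,S); sL=160/169, sR=160/121; mL=7680/20449, mR=160/121; mL+mR=34720/20449 → advance +1; mR−mL=160/169 → turn +1·90°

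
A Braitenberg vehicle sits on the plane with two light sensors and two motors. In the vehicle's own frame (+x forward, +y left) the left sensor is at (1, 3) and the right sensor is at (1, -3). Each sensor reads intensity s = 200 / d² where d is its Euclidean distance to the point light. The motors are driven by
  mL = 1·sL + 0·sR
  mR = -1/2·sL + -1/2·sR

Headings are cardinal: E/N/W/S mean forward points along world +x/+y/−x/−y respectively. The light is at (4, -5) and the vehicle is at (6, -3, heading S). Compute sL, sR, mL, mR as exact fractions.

left sensor world pos  = (9, -4); dL² = 26
right sensor world pos = (3, -4); dR² = 2
sL = 200/26 = 100/13
sR = 200/2 = 100
mL = 1·sL + 0·sR = 100/13
mR = -1/2·sL + -1/2·sR = -700/13

100/13 100 100/13 -700/13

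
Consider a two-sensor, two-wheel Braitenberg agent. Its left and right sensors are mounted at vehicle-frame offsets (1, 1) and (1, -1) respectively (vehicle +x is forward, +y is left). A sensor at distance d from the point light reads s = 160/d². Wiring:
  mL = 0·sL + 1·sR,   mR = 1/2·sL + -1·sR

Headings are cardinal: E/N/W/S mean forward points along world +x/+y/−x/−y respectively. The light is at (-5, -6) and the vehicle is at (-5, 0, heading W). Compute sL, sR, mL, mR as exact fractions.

left sensor world pos  = (-6, -1); dL² = 26
right sensor world pos = (-6, 1); dR² = 50
sL = 160/26 = 80/13
sR = 160/50 = 16/5
mL = 0·sL + 1·sR = 16/5
mR = 1/2·sL + -1·sR = -8/65

80/13 16/5 16/5 -8/65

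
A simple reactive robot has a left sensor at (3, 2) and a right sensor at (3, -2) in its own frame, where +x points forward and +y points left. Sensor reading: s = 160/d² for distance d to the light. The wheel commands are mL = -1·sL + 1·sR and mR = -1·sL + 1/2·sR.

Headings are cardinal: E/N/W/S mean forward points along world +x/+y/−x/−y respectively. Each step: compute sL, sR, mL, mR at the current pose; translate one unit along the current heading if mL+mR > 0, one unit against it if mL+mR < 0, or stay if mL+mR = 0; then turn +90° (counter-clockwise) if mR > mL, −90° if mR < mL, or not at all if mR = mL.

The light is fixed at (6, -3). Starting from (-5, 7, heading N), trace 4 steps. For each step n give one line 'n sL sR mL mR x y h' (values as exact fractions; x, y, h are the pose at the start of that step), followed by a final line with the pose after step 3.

0 80/169 16/25 704/4225 -648/4225 -5 7 N
1 160/233 32/29 2816/6757 -912/6757 -5 8 E
2 5/4 10/13 -25/52 -45/52 -4 8 S
3 160/269 32/73 -3072/19637 -7376/19637 -4 9 W
final -3 9 N

n=0: pose=(-5,7,N); sL=80/169, sR=16/25; mL=704/4225, mR=-648/4225; mL+mR=56/4225 → advance +1; mR−mL=-8/25 → turn -1·90°
n=1: pose=(-5,8,E); sL=160/233, sR=32/29; mL=2816/6757, mR=-912/6757; mL+mR=1904/6757 → advance +1; mR−mL=-16/29 → turn -1·90°
n=2: pose=(-4,8,S); sL=5/4, sR=10/13; mL=-25/52, mR=-45/52; mL+mR=-35/26 → advance -1; mR−mL=-5/13 → turn -1·90°
n=3: pose=(-4,9,W); sL=160/269, sR=32/73; mL=-3072/19637, mR=-7376/19637; mL+mR=-10448/19637 → advance -1; mR−mL=-16/73 → turn -1·90°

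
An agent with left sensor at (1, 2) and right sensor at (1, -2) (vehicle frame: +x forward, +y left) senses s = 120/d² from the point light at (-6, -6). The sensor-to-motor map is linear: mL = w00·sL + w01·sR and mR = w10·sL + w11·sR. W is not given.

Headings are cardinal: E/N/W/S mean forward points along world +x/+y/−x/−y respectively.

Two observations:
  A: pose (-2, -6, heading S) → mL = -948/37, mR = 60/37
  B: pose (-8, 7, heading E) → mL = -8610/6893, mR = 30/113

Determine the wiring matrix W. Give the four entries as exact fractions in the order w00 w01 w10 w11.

-1/2 -1 1/2 0

obs A: pose=(-2,-6,S) → sL=120/37, sR=24, mL=-948/37, mR=60/37
obs B: pose=(-8,7,E) → sL=60/113, sR=60/61, mL=-8610/6893, mR=30/113
sensor matrix S = [[120/37, 24], [60/113, 60/61]]; det S = -2436480/255041
solve [mL_A; mL_B] = S·[w00; w01] and [mR_A; mR_B] = S·[w10; w11]:
  w00 = -1/2, w01 = -1, w10 = 1/2, w11 = 0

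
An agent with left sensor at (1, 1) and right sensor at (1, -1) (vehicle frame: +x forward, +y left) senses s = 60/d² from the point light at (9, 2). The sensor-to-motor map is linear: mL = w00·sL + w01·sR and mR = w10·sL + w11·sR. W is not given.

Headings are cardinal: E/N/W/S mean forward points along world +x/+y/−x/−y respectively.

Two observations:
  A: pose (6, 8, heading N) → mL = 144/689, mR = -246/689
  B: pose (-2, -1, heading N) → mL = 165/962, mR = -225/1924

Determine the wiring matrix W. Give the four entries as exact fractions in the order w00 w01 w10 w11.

obs A: pose=(6,8,N) → sL=12/13, sR=60/53, mL=144/689, mR=-246/689
obs B: pose=(-2,-1,N) → sL=15/37, sR=15/26, mL=165/962, mR=-225/1924
sensor matrix S = [[12/13, 60/53], [15/37, 15/26]]; det S = 24390/331409
solve [mL_A; mL_B] = S·[w00; w01] and [mR_A; mR_B] = S·[w10; w11]:
  w00 = -1, w01 = 1, w10 = -1, w11 = 1/2

-1 1 -1 1/2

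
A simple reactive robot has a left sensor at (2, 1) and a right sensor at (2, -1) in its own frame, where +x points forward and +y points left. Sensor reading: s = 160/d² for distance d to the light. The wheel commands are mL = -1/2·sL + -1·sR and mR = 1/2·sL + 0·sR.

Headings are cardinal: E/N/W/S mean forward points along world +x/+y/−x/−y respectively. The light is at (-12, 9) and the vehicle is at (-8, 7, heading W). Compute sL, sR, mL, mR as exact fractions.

160/13 32 -496/13 80/13

left sensor world pos  = (-10, 6); dL² = 13
right sensor world pos = (-10, 8); dR² = 5
sL = 160/13 = 160/13
sR = 160/5 = 32
mL = -1/2·sL + -1·sR = -496/13
mR = 1/2·sL + 0·sR = 80/13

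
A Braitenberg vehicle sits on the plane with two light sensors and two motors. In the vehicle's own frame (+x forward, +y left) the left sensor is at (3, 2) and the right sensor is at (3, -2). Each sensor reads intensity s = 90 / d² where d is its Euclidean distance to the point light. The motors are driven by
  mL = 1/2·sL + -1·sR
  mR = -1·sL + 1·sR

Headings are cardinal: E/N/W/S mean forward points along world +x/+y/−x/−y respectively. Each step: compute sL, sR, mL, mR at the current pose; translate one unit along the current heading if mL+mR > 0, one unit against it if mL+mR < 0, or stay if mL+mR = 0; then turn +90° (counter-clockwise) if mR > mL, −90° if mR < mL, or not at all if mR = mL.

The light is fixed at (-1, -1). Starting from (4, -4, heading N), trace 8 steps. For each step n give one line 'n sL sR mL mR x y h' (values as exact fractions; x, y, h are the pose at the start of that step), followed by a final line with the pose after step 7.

0 10 90/49 155/49 -400/49 4 -4 N
1 45/34 9/10 -81/340 -36/85 4 -5 E
2 18/17 90/53 -1053/901 576/901 3 -5 S
3 9/5 45/37 -117/370 -108/185 3 -4 E
4 90/61 90/37 -3825/2257 2160/2257 2 -4 S
5 5/2 45/26 -25/52 -10/13 2 -3 E
6 90/41 18/5 -513/205 288/205 1 -3 S
7 45/13 45/17 -405/442 -180/221 1 -2 E
final 0 -2 N

n=0: pose=(4,-4,N); sL=10, sR=90/49; mL=155/49, mR=-400/49; mL+mR=-5 → advance -1; mR−mL=-555/49 → turn -1·90°
n=1: pose=(4,-5,E); sL=45/34, sR=9/10; mL=-81/340, mR=-36/85; mL+mR=-45/68 → advance -1; mR−mL=-63/340 → turn -1·90°
n=2: pose=(3,-5,S); sL=18/17, sR=90/53; mL=-1053/901, mR=576/901; mL+mR=-9/17 → advance -1; mR−mL=1629/901 → turn +1·90°
n=3: pose=(3,-4,E); sL=9/5, sR=45/37; mL=-117/370, mR=-108/185; mL+mR=-9/10 → advance -1; mR−mL=-99/370 → turn -1·90°
n=4: pose=(2,-4,S); sL=90/61, sR=90/37; mL=-3825/2257, mR=2160/2257; mL+mR=-45/61 → advance -1; mR−mL=5985/2257 → turn +1·90°
n=5: pose=(2,-3,E); sL=5/2, sR=45/26; mL=-25/52, mR=-10/13; mL+mR=-5/4 → advance -1; mR−mL=-15/52 → turn -1·90°
n=6: pose=(1,-3,S); sL=90/41, sR=18/5; mL=-513/205, mR=288/205; mL+mR=-45/41 → advance -1; mR−mL=801/205 → turn +1·90°
n=7: pose=(1,-2,E); sL=45/13, sR=45/17; mL=-405/442, mR=-180/221; mL+mR=-45/26 → advance -1; mR−mL=45/442 → turn +1·90°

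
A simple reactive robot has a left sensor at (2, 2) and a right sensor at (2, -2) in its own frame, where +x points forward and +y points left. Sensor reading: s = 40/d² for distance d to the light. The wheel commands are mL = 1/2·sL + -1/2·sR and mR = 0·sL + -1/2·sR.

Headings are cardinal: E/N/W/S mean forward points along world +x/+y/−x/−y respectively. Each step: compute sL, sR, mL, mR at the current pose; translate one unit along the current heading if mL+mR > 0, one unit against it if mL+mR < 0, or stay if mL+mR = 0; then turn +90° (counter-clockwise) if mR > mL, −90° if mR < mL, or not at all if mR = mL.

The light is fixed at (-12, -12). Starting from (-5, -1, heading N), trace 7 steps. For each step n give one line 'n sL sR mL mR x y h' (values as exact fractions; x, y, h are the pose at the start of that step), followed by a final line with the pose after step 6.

n=0: pose=(-5,-1,N); sL=20/97, sR=4/25; mL=56/2425, mR=-2/25; mL+mR=-138/2425 → advance -1; mR−mL=-10/97 → turn -1·90°
n=1: pose=(-5,-2,E); sL=8/45, sR=8/29; mL=-64/1305, mR=-4/29; mL+mR=-244/1305 → advance -1; mR−mL=-4/45 → turn -1·90°
n=2: pose=(-6,-2,S); sL=5/16, sR=1/2; mL=-3/32, mR=-1/4; mL+mR=-11/32 → advance -1; mR−mL=-5/32 → turn -1·90°
n=3: pose=(-6,-1,W); sL=40/97, sR=8/37; mL=352/3589, mR=-4/37; mL+mR=-36/3589 → advance -1; mR−mL=-20/97 → turn -1·90°
n=4: pose=(-5,-1,N); sL=20/97, sR=4/25; mL=56/2425, mR=-2/25; mL+mR=-138/2425 → advance -1; mR−mL=-10/97 → turn -1·90°
n=5: pose=(-5,-2,E); sL=8/45, sR=8/29; mL=-64/1305, mR=-4/29; mL+mR=-244/1305 → advance -1; mR−mL=-4/45 → turn -1·90°
n=6: pose=(-6,-2,S); sL=5/16, sR=1/2; mL=-3/32, mR=-1/4; mL+mR=-11/32 → advance -1; mR−mL=-5/32 → turn -1·90°

0 20/97 4/25 56/2425 -2/25 -5 -1 N
1 8/45 8/29 -64/1305 -4/29 -5 -2 E
2 5/16 1/2 -3/32 -1/4 -6 -2 S
3 40/97 8/37 352/3589 -4/37 -6 -1 W
4 20/97 4/25 56/2425 -2/25 -5 -1 N
5 8/45 8/29 -64/1305 -4/29 -5 -2 E
6 5/16 1/2 -3/32 -1/4 -6 -2 S
final -6 -1 W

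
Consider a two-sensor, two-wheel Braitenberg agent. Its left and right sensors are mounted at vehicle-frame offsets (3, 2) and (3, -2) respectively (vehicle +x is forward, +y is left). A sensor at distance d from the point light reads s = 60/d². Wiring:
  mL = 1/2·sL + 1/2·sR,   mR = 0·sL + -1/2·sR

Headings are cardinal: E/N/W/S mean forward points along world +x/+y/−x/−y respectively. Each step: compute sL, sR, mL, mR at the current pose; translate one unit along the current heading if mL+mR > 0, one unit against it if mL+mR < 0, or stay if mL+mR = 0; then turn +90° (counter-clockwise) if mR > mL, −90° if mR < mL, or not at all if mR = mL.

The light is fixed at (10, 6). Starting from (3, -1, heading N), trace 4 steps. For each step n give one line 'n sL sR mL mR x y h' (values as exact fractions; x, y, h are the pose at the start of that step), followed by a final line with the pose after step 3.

n=0: pose=(3,-1,N); sL=60/97, sR=60/41; mL=4140/3977, mR=-30/41; mL+mR=30/97 → advance +1; mR−mL=-7050/3977 → turn -1·90°
n=1: pose=(3,0,E); sL=15/8, sR=3/4; mL=21/16, mR=-3/8; mL+mR=15/16 → advance +1; mR−mL=-27/16 → turn -1·90°
n=2: pose=(4,0,S); sL=60/97, sR=12/29; mL=1452/2813, mR=-6/29; mL+mR=30/97 → advance +1; mR−mL=-2034/2813 → turn -1·90°
n=3: pose=(4,-1,W); sL=10/27, sR=30/53; mL=670/1431, mR=-15/53; mL+mR=5/27 → advance +1; mR−mL=-1075/1431 → turn -1·90°

0 60/97 60/41 4140/3977 -30/41 3 -1 N
1 15/8 3/4 21/16 -3/8 3 0 E
2 60/97 12/29 1452/2813 -6/29 4 0 S
3 10/27 30/53 670/1431 -15/53 4 -1 W
final 3 -1 N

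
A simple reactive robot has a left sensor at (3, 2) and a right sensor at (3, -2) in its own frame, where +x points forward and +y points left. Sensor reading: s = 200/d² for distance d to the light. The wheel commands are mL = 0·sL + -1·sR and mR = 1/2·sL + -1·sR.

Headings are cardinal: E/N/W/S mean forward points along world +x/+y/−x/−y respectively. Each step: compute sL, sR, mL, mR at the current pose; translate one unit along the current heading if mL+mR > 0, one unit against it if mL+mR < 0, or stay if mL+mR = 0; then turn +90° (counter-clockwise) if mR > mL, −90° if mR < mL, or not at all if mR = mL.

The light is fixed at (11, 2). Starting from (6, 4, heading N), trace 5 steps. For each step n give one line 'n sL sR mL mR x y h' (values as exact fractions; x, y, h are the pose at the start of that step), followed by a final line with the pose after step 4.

n=0: pose=(6,4,N); sL=100/37, sR=100/17; mL=-100/17, mR=-2850/629; mL+mR=-6550/629 → advance -1; mR−mL=50/37 → turn +1·90°
n=1: pose=(6,3,W); sL=40/13, sR=200/73; mL=-200/73, mR=-1140/949; mL+mR=-3740/949 → advance -1; mR−mL=20/13 → turn +1·90°
n=2: pose=(7,3,S); sL=25, sR=5; mL=-5, mR=15/2; mL+mR=5/2 → advance +1; mR−mL=25/2 → turn +1·90°
n=3: pose=(7,2,E); sL=40, sR=40; mL=-40, mR=-20; mL+mR=-60 → advance -1; mR−mL=20 → turn +1·90°
n=4: pose=(6,2,N); sL=100/29, sR=100/9; mL=-100/9, mR=-2450/261; mL+mR=-5350/261 → advance -1; mR−mL=50/29 → turn +1·90°

0 100/37 100/17 -100/17 -2850/629 6 4 N
1 40/13 200/73 -200/73 -1140/949 6 3 W
2 25 5 -5 15/2 7 3 S
3 40 40 -40 -20 7 2 E
4 100/29 100/9 -100/9 -2450/261 6 2 N
final 6 1 W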